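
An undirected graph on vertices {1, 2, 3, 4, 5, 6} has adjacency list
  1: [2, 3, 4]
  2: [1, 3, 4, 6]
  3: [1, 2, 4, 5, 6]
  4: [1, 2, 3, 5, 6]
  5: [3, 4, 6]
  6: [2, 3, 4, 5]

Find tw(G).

A width-3 tree decomposition is:
Bags: B1 = {3, 4, 5, 6}  B2 = {2, 3, 4, 6}  B3 = {1, 2, 3, 4}
Tree: B1–B2, B2–B3
Each bag holds 4 vertices, so the decomposition has width 3, which upper-bounds the treewidth. On the other hand G contains the 4-clique {1, 2, 3, 4}. A clique must lie in a single bag of any decomposition, so no decomposition can have width below 3. Combining the bounds, tw(G) = 3.

3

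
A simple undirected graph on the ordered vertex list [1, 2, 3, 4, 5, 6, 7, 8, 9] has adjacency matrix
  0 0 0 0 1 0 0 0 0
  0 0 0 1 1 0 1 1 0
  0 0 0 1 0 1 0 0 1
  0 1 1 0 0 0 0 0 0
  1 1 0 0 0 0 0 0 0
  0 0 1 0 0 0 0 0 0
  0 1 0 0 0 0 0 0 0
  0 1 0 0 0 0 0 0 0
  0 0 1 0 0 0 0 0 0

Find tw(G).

A width-1 tree decomposition is:
Bags: B1 = {2, 7}  B2 = {2, 5}  B3 = {2, 8}  B4 = {2, 4}  B5 = {3, 4}  B6 = {3, 6}  B7 = {1, 5}  B8 = {3, 9}
Tree: B1–B2, B1–B3, B2–B4, B4–B5, B5–B6, B2–B7, B6–B8
The largest bag has 2 vertices, giving width 1; this decomposition certifies tw(G) ≤ 1. Any graph with an edge has treewidth ≥ 1, and G has the edge 7–2. Hence tw(G) = 1 exactly.

1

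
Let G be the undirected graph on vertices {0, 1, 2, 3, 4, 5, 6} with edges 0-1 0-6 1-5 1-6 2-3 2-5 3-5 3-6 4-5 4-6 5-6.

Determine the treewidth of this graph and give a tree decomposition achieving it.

Every bag has size at most 3, so the width is 3 − 1 = 2 and tw(G) ≤ 2. On the other hand G contains the 3-clique {0, 1, 6}. A clique must lie in a single bag of any decomposition, so no decomposition can have width below 2. Combining the bounds, tw(G) = 2.

Treewidth 2.
Bags: B1 = {2, 3, 5}  B2 = {3, 5, 6}  B3 = {1, 5, 6}  B4 = {0, 1, 6}  B5 = {4, 5, 6}
Tree: B1–B2, B2–B3, B3–B4, B3–B5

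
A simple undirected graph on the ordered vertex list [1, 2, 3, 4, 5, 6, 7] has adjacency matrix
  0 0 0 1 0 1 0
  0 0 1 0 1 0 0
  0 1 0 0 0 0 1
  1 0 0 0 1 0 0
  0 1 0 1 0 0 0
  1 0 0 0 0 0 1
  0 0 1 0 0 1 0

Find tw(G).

2

A width-2 tree decomposition is:
Bags: B1 = {1, 4, 6}  B2 = {4, 6, 7}  B3 = {3, 4, 7}  B4 = {2, 3, 4}  B5 = {2, 4, 5}
Tree: B1–B2, B2–B3, B3–B4, B4–B5
Each bag holds 3 vertices, so the decomposition has width 2, which upper-bounds the treewidth. For the lower bound, G contains the cycle 4–1–6–7–3–2–5–4, so G is not a forest; only forests have treewidth ≤ 1, hence tw(G) ≥ 2. Hence tw(G) = 2 exactly.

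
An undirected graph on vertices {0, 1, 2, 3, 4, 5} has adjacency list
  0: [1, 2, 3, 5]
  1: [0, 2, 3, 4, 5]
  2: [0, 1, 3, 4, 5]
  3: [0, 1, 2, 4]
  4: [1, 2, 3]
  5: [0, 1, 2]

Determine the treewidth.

A width-3 tree decomposition is:
Bags: B1 = {0, 1, 2, 3}  B2 = {0, 1, 2, 5}  B3 = {1, 2, 3, 4}
Tree: B1–B2, B1–B3
Every bag has size at most 4, so the width is 4 − 1 = 3 and tw(G) ≤ 3. On the other hand G contains the 4-clique {0, 1, 2, 3}. A clique must lie in a single bag of any decomposition, so no decomposition can have width below 3. The upper and lower bounds meet at 3, so that is the treewidth.

3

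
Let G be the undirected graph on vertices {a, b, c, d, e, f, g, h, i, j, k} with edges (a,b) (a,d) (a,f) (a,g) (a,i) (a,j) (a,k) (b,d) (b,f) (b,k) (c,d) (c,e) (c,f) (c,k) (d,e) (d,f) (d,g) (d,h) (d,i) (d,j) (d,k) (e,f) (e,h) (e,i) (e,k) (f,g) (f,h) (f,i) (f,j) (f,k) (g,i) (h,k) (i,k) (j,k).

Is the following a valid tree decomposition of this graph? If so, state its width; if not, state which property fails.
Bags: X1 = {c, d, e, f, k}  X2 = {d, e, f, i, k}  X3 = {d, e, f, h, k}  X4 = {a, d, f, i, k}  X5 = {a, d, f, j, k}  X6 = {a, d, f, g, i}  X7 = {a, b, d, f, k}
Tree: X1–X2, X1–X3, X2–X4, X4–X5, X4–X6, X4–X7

Yes; width 4.

Every vertex of G appears in some bag (union = {a, b, c, d, e, f, g, h, i, j, k}); every edge is covered by a bag; and for each vertex v the set of bags containing v is connected in the bag tree. The decomposition is therefore valid. The largest bag has 5 vertices, so the width is 4.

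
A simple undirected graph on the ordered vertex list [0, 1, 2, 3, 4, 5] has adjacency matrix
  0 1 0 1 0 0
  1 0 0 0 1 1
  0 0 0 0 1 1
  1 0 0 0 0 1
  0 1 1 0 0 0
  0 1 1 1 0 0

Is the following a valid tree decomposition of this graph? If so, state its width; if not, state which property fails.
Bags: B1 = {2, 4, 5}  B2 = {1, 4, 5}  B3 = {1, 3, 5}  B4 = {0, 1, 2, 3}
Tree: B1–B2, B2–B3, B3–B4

No — bags containing vertex 2 are not connected in the tree.

A tree decomposition must satisfy three properties: every vertex lies in some bag; for every edge, both endpoints lie together in some bag; and for every vertex, the bags containing it form a connected subtree. Here bags containing vertex 2 are not connected in the tree, so the decomposition is invalid.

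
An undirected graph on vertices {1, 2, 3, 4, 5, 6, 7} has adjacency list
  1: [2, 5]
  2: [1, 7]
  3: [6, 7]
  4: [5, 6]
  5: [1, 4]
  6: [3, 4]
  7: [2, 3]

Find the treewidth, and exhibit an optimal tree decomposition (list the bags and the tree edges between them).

Treewidth 2.
Bags: B1 = {3, 6, 7}  B2 = {2, 6, 7}  B3 = {1, 2, 6}  B4 = {1, 5, 6}  B5 = {4, 5, 6}
Tree: B1–B2, B2–B3, B3–B4, B4–B5

Every bag has size at most 3, so the width is 3 − 1 = 2 and tw(G) ≤ 2. Since 6–3–7–2–1–5–4–6 is a cycle in G, G is not acyclic. Forests are exactly the graphs of treewidth ≤ 1, so tw(G) ≥ 2. Combining the bounds, tw(G) = 2.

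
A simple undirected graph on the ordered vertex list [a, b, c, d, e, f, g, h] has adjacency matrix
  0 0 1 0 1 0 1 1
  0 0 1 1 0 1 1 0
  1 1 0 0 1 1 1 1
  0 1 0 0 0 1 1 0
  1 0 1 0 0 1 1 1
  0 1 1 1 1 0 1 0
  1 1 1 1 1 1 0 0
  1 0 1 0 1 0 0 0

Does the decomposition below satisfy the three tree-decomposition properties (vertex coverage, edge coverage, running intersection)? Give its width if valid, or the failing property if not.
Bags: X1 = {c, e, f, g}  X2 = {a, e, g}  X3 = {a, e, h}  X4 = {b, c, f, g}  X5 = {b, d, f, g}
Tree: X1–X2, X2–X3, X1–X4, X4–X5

A tree decomposition must satisfy three properties: every vertex lies in some bag; for every edge, both endpoints lie together in some bag; and for every vertex, the bags containing it form a connected subtree. Here edge (c,a) lies in no bag, so the decomposition is invalid.

No — edge (c,a) lies in no bag.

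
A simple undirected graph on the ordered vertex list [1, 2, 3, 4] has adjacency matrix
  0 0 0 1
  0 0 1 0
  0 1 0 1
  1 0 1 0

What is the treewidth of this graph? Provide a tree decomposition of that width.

The largest bag has 2 vertices, giving width 1; this decomposition certifies tw(G) ≤ 1. G has an edge, so its treewidth is at least 1. Hence tw(G) = 1 exactly.

Treewidth 1.
Bags: B1 = {1, 4}  B2 = {3, 4}  B3 = {2, 3}
Tree: B1–B2, B2–B3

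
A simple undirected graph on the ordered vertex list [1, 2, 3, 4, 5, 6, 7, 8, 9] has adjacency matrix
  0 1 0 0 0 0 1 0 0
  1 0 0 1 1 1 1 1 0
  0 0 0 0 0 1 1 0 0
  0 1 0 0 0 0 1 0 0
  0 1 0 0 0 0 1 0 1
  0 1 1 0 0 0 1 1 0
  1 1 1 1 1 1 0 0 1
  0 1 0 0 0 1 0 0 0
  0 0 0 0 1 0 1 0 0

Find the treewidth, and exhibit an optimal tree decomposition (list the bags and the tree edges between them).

The largest bag has 3 vertices, giving width 2; this decomposition certifies tw(G) ≤ 2. Conversely, {2, 6, 8} is a clique of size 3, and the vertices of any clique must share a bag in every tree decomposition; so some bag has ≥ 3 vertices and tw(G) ≥ 2. Combining the bounds, tw(G) = 2.

Treewidth 2.
Bags: B1 = {2, 5, 7}  B2 = {5, 7, 9}  B3 = {2, 6, 7}  B4 = {2, 6, 8}  B5 = {3, 6, 7}  B6 = {1, 2, 7}  B7 = {2, 4, 7}
Tree: B1–B2, B1–B3, B3–B4, B3–B5, B3–B6, B3–B7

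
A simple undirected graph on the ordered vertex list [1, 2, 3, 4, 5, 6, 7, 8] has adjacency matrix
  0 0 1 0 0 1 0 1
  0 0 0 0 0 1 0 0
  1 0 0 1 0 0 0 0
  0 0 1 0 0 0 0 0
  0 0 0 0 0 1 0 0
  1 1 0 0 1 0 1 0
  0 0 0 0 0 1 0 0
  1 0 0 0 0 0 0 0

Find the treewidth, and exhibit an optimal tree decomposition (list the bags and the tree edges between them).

Treewidth 1.
One such decomposition:
Bags: B1 = {1, 8}  B2 = {1, 6}  B3 = {5, 6}  B4 = {6, 7}  B5 = {1, 3}  B6 = {3, 4}  B7 = {2, 6}
Tree: B1–B2, B2–B3, B3–B4, B1–B5, B5–B6, B4–B7

The largest bag has 2 vertices, giving width 1; this decomposition certifies tw(G) ≤ 1. G has an edge, so its treewidth is at least 1. Hence tw(G) = 1 exactly.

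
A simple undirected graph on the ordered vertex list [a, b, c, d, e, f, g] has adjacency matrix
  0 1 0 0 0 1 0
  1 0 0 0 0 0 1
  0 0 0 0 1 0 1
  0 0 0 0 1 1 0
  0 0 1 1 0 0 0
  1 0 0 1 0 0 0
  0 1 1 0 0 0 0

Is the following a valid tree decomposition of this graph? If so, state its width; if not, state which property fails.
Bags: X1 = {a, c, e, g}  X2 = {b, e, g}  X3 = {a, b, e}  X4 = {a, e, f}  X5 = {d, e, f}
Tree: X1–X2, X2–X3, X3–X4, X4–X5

A tree decomposition must satisfy three properties: every vertex lies in some bag; for every edge, both endpoints lie together in some bag; and for every vertex, the bags containing it form a connected subtree. Here bags containing vertex a are not connected in the tree, so the decomposition is invalid.

No — bags containing vertex a are not connected in the tree.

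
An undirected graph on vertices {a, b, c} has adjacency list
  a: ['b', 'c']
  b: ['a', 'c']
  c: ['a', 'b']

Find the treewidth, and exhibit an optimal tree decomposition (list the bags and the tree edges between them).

With just one bag of size 3, the width is 3 − 1 = 2, so tw(G) ≤ 2. Conversely, {a, b, c} is a clique of size 3, and the vertices of any clique must share a bag in every tree decomposition; so some bag has ≥ 3 vertices and tw(G) ≥ 2. Combining the bounds, tw(G) = 2.

Treewidth 2.
Bags: B1 = {a, b, c}
Tree: (single bag)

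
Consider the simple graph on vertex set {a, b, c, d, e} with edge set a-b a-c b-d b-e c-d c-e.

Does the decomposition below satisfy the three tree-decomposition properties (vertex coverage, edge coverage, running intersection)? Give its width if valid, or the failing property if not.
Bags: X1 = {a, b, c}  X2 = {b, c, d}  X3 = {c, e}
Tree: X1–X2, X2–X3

A tree decomposition must satisfy three properties: every vertex lies in some bag; for every edge, both endpoints lie together in some bag; and for every vertex, the bags containing it form a connected subtree. Here edge (b,e) lies in no bag, so the decomposition is invalid.

No — edge (b,e) lies in no bag.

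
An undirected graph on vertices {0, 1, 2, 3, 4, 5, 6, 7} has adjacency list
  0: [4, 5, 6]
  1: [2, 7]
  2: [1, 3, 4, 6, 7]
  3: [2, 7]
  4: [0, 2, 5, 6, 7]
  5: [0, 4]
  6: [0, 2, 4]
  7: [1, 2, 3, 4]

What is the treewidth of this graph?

A width-2 tree decomposition is:
Bags: B1 = {2, 4, 7}  B2 = {1, 2, 7}  B3 = {2, 4, 6}  B4 = {2, 3, 7}  B5 = {0, 4, 6}  B6 = {0, 4, 5}
Tree: B1–B2, B1–B3, B2–B4, B3–B5, B5–B6
Every bag has size at most 3, so the width is 3 − 1 = 2 and tw(G) ≤ 2. On the other hand G contains the 3-clique {0, 4, 5}. A clique must lie in a single bag of any decomposition, so no decomposition can have width below 2. Combining the bounds, tw(G) = 2.

2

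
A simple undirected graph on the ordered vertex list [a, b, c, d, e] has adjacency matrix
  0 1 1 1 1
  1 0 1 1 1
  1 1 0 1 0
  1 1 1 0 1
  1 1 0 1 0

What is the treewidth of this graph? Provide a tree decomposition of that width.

The largest bag has 4 vertices, giving width 3; this decomposition certifies tw(G) ≤ 3. On the other hand G contains the 4-clique {a, b, d, e}. A clique must lie in a single bag of any decomposition, so no decomposition can have width below 3. Therefore the treewidth is 3.

Treewidth 3.
One such decomposition:
Bags: B1 = {a, b, d, e}  B2 = {a, b, c, d}
Tree: B1–B2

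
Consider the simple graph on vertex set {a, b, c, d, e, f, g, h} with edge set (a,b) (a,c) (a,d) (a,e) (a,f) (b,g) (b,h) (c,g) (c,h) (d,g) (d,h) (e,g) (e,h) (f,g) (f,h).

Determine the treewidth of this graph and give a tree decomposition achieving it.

Treewidth 3.
Bags: B1 = {a, d, g, h}  B2 = {a, c, g, h}  B3 = {a, f, g, h}  B4 = {a, b, g, h}  B5 = {a, e, g, h}
Tree: B1–B2, B2–B3, B3–B4, B4–B5

Every bag has size at most 4, so the width is 4 − 1 = 3 and tw(G) ≤ 3. For the lower bound: the 4 vertex sets {a,d}, {c,h}, {g}, {f} are disjoint, each induces a connected subgraph, and every pair is joined by at least one edge of G. Contracting each set to a single vertex therefore yields K_{4} as a minor, and since treewidth is minor-monotone, tw(G) ≥ tw(K_{4}) = 3. Hence tw(G) = 3 exactly.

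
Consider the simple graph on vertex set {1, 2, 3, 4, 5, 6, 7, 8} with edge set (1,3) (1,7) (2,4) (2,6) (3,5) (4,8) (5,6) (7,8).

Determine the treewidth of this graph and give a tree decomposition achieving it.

The largest bag has 3 vertices, giving width 2; this decomposition certifies tw(G) ≤ 2. For the lower bound, G contains the cycle 7–8–4–2–6–5–3–1–7, so G is not a forest; only forests have treewidth ≤ 1, hence tw(G) ≥ 2. Therefore the treewidth is 2.

Treewidth 2.
One such decomposition:
Bags: B1 = {4, 7, 8}  B2 = {2, 4, 7}  B3 = {2, 6, 7}  B4 = {5, 6, 7}  B5 = {3, 5, 7}  B6 = {1, 3, 7}
Tree: B1–B2, B2–B3, B3–B4, B4–B5, B5–B6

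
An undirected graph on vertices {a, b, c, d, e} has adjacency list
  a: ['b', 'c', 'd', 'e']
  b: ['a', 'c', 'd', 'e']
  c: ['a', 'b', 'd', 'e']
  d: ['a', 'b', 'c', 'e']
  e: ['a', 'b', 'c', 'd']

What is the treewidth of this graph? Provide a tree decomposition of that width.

Treewidth 4.
One optimal decomposition is:
Bags: B1 = {a, b, c, d, e}
Tree: (single bag)

With just one bag of size 5, the width is 5 − 1 = 4, so tw(G) ≤ 4. Conversely, {a, b, c, d, e} is a clique of size 5, and the vertices of any clique must share a bag in every tree decomposition; so some bag has ≥ 5 vertices and tw(G) ≥ 4. Combining the bounds, tw(G) = 4.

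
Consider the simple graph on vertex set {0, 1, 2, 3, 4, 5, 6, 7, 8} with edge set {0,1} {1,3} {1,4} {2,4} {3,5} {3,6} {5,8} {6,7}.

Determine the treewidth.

1

A width-1 tree decomposition is:
Bags: B1 = {3, 5}  B2 = {1, 3}  B3 = {3, 6}  B4 = {1, 4}  B5 = {0, 1}  B6 = {5, 8}  B7 = {6, 7}  B8 = {2, 4}
Tree: B1–B2, B1–B3, B2–B4, B2–B5, B1–B6, B3–B7, B4–B8
The largest bag has 2 vertices, giving width 1; this decomposition certifies tw(G) ≤ 1. Any graph with an edge has treewidth ≥ 1, and G has the edge 3–5. The upper and lower bounds meet at 1, so that is the treewidth.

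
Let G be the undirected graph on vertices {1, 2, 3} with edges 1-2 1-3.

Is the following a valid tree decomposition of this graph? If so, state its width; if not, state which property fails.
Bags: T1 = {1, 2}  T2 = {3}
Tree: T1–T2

A tree decomposition must satisfy three properties: every vertex lies in some bag; for every edge, both endpoints lie together in some bag; and for every vertex, the bags containing it form a connected subtree. Here edge (1,3) lies in no bag, so the decomposition is invalid.

No — edge (1,3) lies in no bag.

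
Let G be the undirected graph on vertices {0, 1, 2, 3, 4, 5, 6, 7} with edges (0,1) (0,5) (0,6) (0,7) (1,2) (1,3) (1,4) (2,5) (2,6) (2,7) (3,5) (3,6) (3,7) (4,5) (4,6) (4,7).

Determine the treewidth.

4

A width-4 tree decomposition is:
Bags: B1 = {0, 1, 5, 6, 7}  B2 = {1, 3, 5, 6, 7}  B3 = {1, 4, 5, 6, 7}  B4 = {1, 2, 5, 6, 7}
Tree: B1–B2, B2–B3, B3–B4
The largest bag has 5 vertices, giving width 4; this decomposition certifies tw(G) ≤ 4. For the lower bound: the 5 vertex sets {0,1}, {3,7}, {4,6}, {5}, {2} are disjoint, each induces a connected subgraph, and every pair is joined by at least one edge of G. Contracting each set to a single vertex therefore yields K_{5} as a minor, and since treewidth is minor-monotone, tw(G) ≥ tw(K_{5}) = 4. Combining the bounds, tw(G) = 4.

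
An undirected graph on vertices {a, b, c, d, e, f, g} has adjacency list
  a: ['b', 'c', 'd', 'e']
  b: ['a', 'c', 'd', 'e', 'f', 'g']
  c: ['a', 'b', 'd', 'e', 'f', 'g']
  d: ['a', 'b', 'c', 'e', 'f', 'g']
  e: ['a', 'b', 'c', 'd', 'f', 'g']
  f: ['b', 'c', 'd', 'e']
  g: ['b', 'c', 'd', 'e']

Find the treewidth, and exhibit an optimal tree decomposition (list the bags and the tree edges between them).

The largest bag has 5 vertices, giving width 4; this decomposition certifies tw(G) ≤ 4. For the lower bound, the 5 vertices {b, c, d, e, g} are pairwise adjacent, and any tree decomposition puts a clique entirely inside one bag — forcing width ≥ 4. Combining the bounds, tw(G) = 4.

Treewidth 4.
One such decomposition:
Bags: B1 = {a, b, c, d, e}  B2 = {b, c, d, e, f}  B3 = {b, c, d, e, g}
Tree: B1–B2, B1–B3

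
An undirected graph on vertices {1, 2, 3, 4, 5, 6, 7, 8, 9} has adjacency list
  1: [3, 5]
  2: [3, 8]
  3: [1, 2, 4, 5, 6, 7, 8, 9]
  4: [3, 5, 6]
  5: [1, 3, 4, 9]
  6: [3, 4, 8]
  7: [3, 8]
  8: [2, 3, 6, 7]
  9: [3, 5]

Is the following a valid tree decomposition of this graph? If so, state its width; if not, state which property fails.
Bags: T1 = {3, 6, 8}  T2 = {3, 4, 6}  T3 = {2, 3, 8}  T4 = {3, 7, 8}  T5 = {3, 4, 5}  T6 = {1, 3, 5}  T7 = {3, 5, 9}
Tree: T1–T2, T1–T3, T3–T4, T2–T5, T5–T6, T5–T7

Every vertex of G appears in some bag (union = {1, 2, 3, 4, 5, 6, 7, 8, 9}); every edge is covered by a bag; and for each vertex v the set of bags containing v is connected in the bag tree. The decomposition is therefore valid. The largest bag has 3 vertices, so the width is 2.

Yes; width 2.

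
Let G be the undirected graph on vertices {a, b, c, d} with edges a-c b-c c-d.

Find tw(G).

1

A width-1 tree decomposition is:
Bags: B1 = {b, c}  B2 = {a, c}  B3 = {c, d}
Tree: B1–B2, B2–B3
Each bag holds 2 vertices, so the decomposition has width 1, which upper-bounds the treewidth. Any graph with an edge has treewidth ≥ 1, and G has the edge c–b. The upper and lower bounds meet at 1, so that is the treewidth.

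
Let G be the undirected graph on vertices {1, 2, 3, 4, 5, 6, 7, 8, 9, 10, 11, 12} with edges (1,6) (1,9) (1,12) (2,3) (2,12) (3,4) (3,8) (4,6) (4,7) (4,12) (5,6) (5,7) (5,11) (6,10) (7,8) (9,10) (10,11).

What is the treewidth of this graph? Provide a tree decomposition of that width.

Every bag has size at most 4, so the width is 4 − 1 = 3 and tw(G) ≤ 3. For the lower bound: the 4 vertex sets {9,10,11}, {5}, {6}, {1,4,7,12} are disjoint, each induces a connected subgraph, and every pair is joined by at least one edge of G. Contracting each set to a single vertex therefore yields K_{4} as a minor, and since treewidth is minor-monotone, tw(G) ≥ tw(K_{4}) = 3. Combining the bounds, tw(G) = 3.

Treewidth 3.
One optimal decomposition is:
Bags: B1 = {5, 9, 10, 11}  B2 = {5, 6, 9, 10}  B3 = {1, 5, 6, 9}  B4 = {1, 5, 6, 7}  B5 = {1, 4, 6, 7}  B6 = {1, 4, 7, 12}  B7 = {4, 7, 8, 12}  B8 = {3, 4, 8, 12}  B9 = {2, 3, 8, 12}
Tree: B1–B2, B2–B3, B3–B4, B4–B5, B5–B6, B6–B7, B7–B8, B8–B9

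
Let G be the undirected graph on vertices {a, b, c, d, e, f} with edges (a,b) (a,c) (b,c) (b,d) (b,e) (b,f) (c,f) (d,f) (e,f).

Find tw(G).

A width-2 tree decomposition is:
Bags: B1 = {b, d, f}  B2 = {b, c, f}  B3 = {a, b, c}  B4 = {b, e, f}
Tree: B1–B2, B2–B3, B1–B4
The largest bag has 3 vertices, giving width 2; this decomposition certifies tw(G) ≤ 2. On the other hand G contains the 3-clique {a, b, c}. A clique must lie in a single bag of any decomposition, so no decomposition can have width below 2. Combining the bounds, tw(G) = 2.

2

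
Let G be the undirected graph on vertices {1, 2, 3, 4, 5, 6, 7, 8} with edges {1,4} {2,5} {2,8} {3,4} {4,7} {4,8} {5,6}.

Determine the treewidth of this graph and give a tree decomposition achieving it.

The largest bag has 2 vertices, giving width 1; this decomposition certifies tw(G) ≤ 1. G has an edge, so its treewidth is at least 1. Therefore the treewidth is 1.

Treewidth 1.
Bags: B1 = {2, 5}  B2 = {5, 6}  B3 = {2, 8}  B4 = {4, 8}  B5 = {3, 4}  B6 = {1, 4}  B7 = {4, 7}
Tree: B1–B2, B1–B3, B3–B4, B4–B5, B4–B6, B5–B7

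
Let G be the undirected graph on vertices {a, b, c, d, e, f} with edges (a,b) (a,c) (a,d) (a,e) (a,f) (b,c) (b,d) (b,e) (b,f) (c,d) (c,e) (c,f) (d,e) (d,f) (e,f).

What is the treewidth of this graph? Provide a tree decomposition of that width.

Treewidth 5.
One such decomposition:
Bags: B1 = {a, b, c, d, e, f}
Tree: (single bag)

With just one bag of size 6, the width is 6 − 1 = 5, so tw(G) ≤ 5. On the other hand G contains the 6-clique {a, b, c, d, e, f}. A clique must lie in a single bag of any decomposition, so no decomposition can have width below 5. Combining the bounds, tw(G) = 5.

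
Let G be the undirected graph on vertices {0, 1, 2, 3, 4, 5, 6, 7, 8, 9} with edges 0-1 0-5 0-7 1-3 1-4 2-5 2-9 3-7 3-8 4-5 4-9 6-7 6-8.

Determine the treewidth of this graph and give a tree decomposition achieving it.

Treewidth 2.
One optimal decomposition is:
Bags: B1 = {3, 6, 8}  B2 = {3, 6, 7}  B3 = {1, 3, 7}  B4 = {0, 1, 7}  B5 = {0, 1, 4}  B6 = {0, 4, 5}  B7 = {4, 5, 9}  B8 = {2, 5, 9}
Tree: B1–B2, B2–B3, B3–B4, B4–B5, B5–B6, B6–B7, B7–B8

Every bag has size at most 3, so the width is 3 − 1 = 2 and tw(G) ≤ 2. The edges 8–6–7–3–8 form a cycle, so G is not a tree and its treewidth is at least 2. Therefore the treewidth is 2.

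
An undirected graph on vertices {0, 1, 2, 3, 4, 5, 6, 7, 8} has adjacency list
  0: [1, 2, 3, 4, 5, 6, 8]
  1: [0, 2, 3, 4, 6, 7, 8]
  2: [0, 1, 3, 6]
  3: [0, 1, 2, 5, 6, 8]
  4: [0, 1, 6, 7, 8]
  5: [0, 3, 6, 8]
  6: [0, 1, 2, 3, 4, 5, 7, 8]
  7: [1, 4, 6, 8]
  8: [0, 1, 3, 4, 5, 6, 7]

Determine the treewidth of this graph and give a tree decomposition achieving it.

The largest bag has 5 vertices, giving width 4; this decomposition certifies tw(G) ≤ 4. On the other hand G contains the 5-clique {0, 1, 3, 6, 8}. A clique must lie in a single bag of any decomposition, so no decomposition can have width below 4. Hence tw(G) = 4 exactly.

Treewidth 4.
Bags: B1 = {0, 3, 5, 6, 8}  B2 = {0, 1, 3, 6, 8}  B3 = {0, 1, 4, 6, 8}  B4 = {0, 1, 2, 3, 6}  B5 = {1, 4, 6, 7, 8}
Tree: B1–B2, B2–B3, B2–B4, B3–B5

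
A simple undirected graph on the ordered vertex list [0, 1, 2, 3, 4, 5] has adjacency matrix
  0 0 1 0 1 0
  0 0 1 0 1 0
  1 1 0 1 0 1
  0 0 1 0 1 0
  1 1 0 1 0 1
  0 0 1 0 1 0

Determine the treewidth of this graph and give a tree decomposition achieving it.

Every bag has size at most 3, so the width is 3 − 1 = 2 and tw(G) ≤ 2. The edges 3–2–5–4–3 form a cycle, so G is not a tree and its treewidth is at least 2. The upper and lower bounds meet at 2, so that is the treewidth.

Treewidth 2.
One optimal decomposition is:
Bags: B1 = {2, 3, 4}  B2 = {2, 4, 5}  B3 = {0, 2, 4}  B4 = {1, 2, 4}
Tree: B1–B2, B2–B3, B3–B4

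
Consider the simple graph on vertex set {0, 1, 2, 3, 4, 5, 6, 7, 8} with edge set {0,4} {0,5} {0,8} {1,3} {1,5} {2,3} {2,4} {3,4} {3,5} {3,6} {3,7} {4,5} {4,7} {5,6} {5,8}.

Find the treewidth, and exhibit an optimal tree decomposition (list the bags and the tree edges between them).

Treewidth 2.
One optimal decomposition is:
Bags: B1 = {3, 4, 5}  B2 = {0, 4, 5}  B3 = {2, 3, 4}  B4 = {1, 3, 5}  B5 = {3, 4, 7}  B6 = {3, 5, 6}  B7 = {0, 5, 8}
Tree: B1–B2, B1–B3, B1–B4, B3–B5, B1–B6, B2–B7

Every bag has size at most 3, so the width is 3 − 1 = 2 and tw(G) ≤ 2. On the other hand G contains the 3-clique {0, 5, 8}. A clique must lie in a single bag of any decomposition, so no decomposition can have width below 2. The upper and lower bounds meet at 2, so that is the treewidth.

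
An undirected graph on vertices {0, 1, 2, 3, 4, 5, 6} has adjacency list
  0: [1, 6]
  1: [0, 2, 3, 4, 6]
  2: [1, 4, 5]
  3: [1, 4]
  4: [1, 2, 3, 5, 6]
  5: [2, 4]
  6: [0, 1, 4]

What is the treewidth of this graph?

2

A width-2 tree decomposition is:
Bags: B1 = {1, 3, 4}  B2 = {1, 4, 6}  B3 = {1, 2, 4}  B4 = {2, 4, 5}  B5 = {0, 1, 6}
Tree: B1–B2, B1–B3, B3–B4, B2–B5
Every bag has size at most 3, so the width is 3 − 1 = 2 and tw(G) ≤ 2. For the lower bound, the 3 vertices {0, 1, 6} are pairwise adjacent, and any tree decomposition puts a clique entirely inside one bag — forcing width ≥ 2. The upper and lower bounds meet at 2, so that is the treewidth.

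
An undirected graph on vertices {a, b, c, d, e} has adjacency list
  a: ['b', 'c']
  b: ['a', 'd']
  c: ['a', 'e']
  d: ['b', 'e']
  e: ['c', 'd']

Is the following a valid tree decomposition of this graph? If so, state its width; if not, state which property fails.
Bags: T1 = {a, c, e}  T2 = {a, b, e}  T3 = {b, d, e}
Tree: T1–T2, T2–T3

Every vertex of G appears in some bag (union = {a, b, c, d, e}); every edge is covered by a bag; and for each vertex v the set of bags containing v is connected in the bag tree. The decomposition is therefore valid. The largest bag has 3 vertices, so the width is 2.

Yes; width 2.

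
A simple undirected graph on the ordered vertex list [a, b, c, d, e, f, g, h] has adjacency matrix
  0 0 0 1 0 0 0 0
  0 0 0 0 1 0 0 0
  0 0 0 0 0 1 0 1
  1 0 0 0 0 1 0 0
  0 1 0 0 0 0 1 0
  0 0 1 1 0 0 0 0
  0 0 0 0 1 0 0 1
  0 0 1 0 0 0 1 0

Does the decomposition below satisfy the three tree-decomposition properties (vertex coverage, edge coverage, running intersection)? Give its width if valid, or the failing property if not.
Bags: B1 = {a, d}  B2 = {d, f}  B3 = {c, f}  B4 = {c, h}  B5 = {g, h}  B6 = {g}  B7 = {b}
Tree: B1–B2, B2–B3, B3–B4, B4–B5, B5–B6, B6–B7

No — vertex e appears in no bag.

A tree decomposition must satisfy three properties: every vertex lies in some bag; for every edge, both endpoints lie together in some bag; and for every vertex, the bags containing it form a connected subtree. Here vertex e appears in no bag, so the decomposition is invalid.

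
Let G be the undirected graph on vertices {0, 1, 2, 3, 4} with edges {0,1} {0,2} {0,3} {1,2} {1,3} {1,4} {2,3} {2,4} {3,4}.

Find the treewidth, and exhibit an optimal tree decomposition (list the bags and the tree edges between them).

Treewidth 3.
One optimal decomposition is:
Bags: B1 = {0, 1, 2, 3}  B2 = {1, 2, 3, 4}
Tree: B1–B2

Each bag holds 4 vertices, so the decomposition has width 3, which upper-bounds the treewidth. For the lower bound, the 4 vertices {0, 1, 2, 3} are pairwise adjacent, and any tree decomposition puts a clique entirely inside one bag — forcing width ≥ 3. The upper and lower bounds meet at 3, so that is the treewidth.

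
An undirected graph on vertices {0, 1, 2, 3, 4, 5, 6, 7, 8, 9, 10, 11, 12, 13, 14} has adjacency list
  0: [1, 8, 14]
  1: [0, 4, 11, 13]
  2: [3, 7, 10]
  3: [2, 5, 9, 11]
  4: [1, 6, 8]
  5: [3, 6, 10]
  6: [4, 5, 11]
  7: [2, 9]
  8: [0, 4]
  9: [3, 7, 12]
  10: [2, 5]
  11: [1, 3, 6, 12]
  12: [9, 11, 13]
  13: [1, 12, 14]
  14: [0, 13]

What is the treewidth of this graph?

3

A width-3 tree decomposition is:
Bags: B1 = {2, 5, 7, 10}  B2 = {2, 3, 5, 7}  B3 = {3, 5, 7, 9}  B4 = {3, 5, 6, 9}  B5 = {3, 6, 9, 11}  B6 = {6, 9, 11, 12}  B7 = {4, 6, 11, 12}  B8 = {1, 4, 11, 12}  B9 = {1, 4, 12, 13}  B10 = {1, 4, 8, 13}  B11 = {0, 1, 8, 13}  B12 = {0, 8, 13, 14}
Tree: B1–B2, B2–B3, B3–B4, B4–B5, B5–B6, B6–B7, B7–B8, B8–B9, B9–B10, B10–B11, B11–B12
Each bag holds 4 vertices, so the decomposition has width 3, which upper-bounds the treewidth. For the lower bound: the 4 vertex sets {2,7,10}, {5}, {3}, {6,9,11,12} are disjoint, each induces a connected subgraph, and every pair is joined by at least one edge of G. Contracting each set to a single vertex therefore yields K_{4} as a minor, and since treewidth is minor-monotone, tw(G) ≥ tw(K_{4}) = 3. Therefore the treewidth is 3.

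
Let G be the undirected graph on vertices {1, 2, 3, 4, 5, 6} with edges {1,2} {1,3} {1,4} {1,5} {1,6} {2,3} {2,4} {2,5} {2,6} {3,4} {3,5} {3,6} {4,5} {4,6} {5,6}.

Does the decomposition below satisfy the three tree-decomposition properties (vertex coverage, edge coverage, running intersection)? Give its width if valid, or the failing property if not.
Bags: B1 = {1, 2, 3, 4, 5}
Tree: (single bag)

A tree decomposition must satisfy three properties: every vertex lies in some bag; for every edge, both endpoints lie together in some bag; and for every vertex, the bags containing it form a connected subtree. Here vertex 6 appears in no bag, so the decomposition is invalid.

No — vertex 6 appears in no bag.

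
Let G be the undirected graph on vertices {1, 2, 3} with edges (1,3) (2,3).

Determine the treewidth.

1

A width-1 tree decomposition is:
Bags: B1 = {2, 3}  B2 = {1, 3}
Tree: B1–B2
Every bag has size at most 2, so the width is 2 − 1 = 1 and tw(G) ≤ 1. Any graph with an edge has treewidth ≥ 1, and G has the edge 3–2. The upper and lower bounds meet at 1, so that is the treewidth.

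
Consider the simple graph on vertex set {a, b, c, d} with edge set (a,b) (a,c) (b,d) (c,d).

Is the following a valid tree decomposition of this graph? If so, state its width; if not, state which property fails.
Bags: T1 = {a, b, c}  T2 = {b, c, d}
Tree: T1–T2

Vertex coverage: the bags together contain {a, b, c, d}, the full vertex set. Edge coverage: each edge of G has both endpoints in at least one bag. Running intersection: for every vertex, the bags containing it form a connected subtree. All three properties hold, so this is a valid tree decomposition of width max|bag| − 1 = 2, and hence tw(G) ≤ 2.

Yes; width 2.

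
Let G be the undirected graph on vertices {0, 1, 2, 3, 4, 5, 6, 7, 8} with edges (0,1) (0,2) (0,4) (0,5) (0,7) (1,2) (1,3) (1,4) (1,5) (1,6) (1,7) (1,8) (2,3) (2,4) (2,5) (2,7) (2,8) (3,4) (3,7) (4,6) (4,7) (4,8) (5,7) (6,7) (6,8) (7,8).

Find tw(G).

A width-4 tree decomposition is:
Bags: B1 = {1, 2, 4, 7, 8}  B2 = {0, 1, 2, 4, 7}  B3 = {1, 2, 3, 4, 7}  B4 = {0, 1, 2, 5, 7}  B5 = {1, 4, 6, 7, 8}
Tree: B1–B2, B2–B3, B2–B4, B1–B5
Each bag holds 5 vertices, so the decomposition has width 4, which upper-bounds the treewidth. On the other hand G contains the 5-clique {0, 1, 2, 4, 7}. A clique must lie in a single bag of any decomposition, so no decomposition can have width below 4. The upper and lower bounds meet at 4, so that is the treewidth.

4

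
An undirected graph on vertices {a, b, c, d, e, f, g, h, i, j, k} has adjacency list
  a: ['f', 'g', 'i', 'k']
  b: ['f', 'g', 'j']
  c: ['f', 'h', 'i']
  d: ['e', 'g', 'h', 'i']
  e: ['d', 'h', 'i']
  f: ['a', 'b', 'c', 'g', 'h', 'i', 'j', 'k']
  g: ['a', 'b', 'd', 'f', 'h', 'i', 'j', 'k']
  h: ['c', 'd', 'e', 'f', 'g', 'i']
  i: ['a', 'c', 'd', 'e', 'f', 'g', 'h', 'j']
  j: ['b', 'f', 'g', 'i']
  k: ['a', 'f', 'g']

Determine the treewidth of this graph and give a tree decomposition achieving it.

Treewidth 3.
One such decomposition:
Bags: B1 = {a, f, g, k}  B2 = {a, f, g, i}  B3 = {f, g, h, i}  B4 = {f, g, i, j}  B5 = {b, f, g, j}  B6 = {c, f, h, i}  B7 = {d, g, h, i}  B8 = {d, e, h, i}
Tree: B1–B2, B2–B3, B3–B4, B4–B5, B3–B6, B3–B7, B7–B8

Every bag has size at most 4, so the width is 4 − 1 = 3 and tw(G) ≤ 3. Conversely, {d, g, h, i} is a clique of size 4, and the vertices of any clique must share a bag in every tree decomposition; so some bag has ≥ 4 vertices and tw(G) ≥ 3. Combining the bounds, tw(G) = 3.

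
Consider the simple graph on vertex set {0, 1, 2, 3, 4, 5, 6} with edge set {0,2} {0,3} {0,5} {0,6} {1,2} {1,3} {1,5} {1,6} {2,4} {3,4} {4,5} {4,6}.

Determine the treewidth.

3

A width-3 tree decomposition is:
Bags: B1 = {0, 1, 4, 6}  B2 = {0, 1, 3, 4}  B3 = {0, 1, 4, 5}  B4 = {0, 1, 2, 4}
Tree: B1–B2, B2–B3, B3–B4
Every bag has size at most 4, so the width is 4 − 1 = 3 and tw(G) ≤ 3. For the lower bound: the 4 vertex sets {0,6}, {1,3}, {4}, {5} are disjoint, each induces a connected subgraph, and every pair is joined by at least one edge of G. Contracting each set to a single vertex therefore yields K_{4} as a minor, and since treewidth is minor-monotone, tw(G) ≥ tw(K_{4}) = 3. The upper and lower bounds meet at 3, so that is the treewidth.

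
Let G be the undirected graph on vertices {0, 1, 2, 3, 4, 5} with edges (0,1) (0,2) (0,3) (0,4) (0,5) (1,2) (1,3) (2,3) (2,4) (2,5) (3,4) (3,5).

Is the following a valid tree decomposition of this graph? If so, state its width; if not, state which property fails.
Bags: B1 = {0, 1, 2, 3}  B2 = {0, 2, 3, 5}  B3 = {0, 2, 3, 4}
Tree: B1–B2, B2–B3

Yes; width 3.

Every vertex of G appears in some bag (union = {0, 1, 2, 3, 4, 5}); every edge is covered by a bag; and for each vertex v the set of bags containing v is connected in the bag tree. The decomposition is therefore valid. The largest bag has 4 vertices, so the width is 3.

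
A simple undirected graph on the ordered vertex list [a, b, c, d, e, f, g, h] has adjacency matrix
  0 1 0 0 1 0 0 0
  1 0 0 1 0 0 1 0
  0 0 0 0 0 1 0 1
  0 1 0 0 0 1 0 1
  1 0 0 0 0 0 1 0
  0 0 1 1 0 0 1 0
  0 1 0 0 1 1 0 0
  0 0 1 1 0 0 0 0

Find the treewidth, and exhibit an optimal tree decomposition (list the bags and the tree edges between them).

Every bag has size at most 3, so the width is 3 − 1 = 2 and tw(G) ≤ 2. The edges c–h–d–f–c form a cycle, so G is not a tree and its treewidth is at least 2. Hence tw(G) = 2 exactly.

Treewidth 2.
One optimal decomposition is:
Bags: B1 = {c, f, h}  B2 = {d, f, h}  B3 = {d, f, g}  B4 = {b, d, g}  B5 = {b, e, g}  B6 = {a, b, e}
Tree: B1–B2, B2–B3, B3–B4, B4–B5, B5–B6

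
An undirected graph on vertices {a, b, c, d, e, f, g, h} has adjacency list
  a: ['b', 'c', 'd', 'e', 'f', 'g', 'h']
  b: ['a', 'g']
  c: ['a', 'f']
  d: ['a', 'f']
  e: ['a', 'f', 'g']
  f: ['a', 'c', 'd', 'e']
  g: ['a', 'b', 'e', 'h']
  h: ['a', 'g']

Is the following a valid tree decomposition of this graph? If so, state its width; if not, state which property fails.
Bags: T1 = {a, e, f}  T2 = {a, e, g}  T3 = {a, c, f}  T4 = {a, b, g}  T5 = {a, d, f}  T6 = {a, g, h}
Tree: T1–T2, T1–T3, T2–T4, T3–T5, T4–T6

Yes; width 2.

Checking the three conditions: (i) the bags cover all of {a, b, c, d, e, f, g, h}; (ii) for each edge, some bag contains both endpoints; (iii) the bags containing any fixed vertex form a subtree. All hold, so the decomposition is valid with width 3 − 1 = 2.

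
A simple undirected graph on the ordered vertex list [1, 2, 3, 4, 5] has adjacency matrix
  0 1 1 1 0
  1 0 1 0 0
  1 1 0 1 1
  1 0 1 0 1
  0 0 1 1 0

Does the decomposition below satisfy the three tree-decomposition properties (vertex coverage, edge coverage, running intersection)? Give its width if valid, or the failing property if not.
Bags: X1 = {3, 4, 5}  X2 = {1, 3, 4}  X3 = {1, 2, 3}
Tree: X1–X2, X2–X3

Yes; width 2.

Checking the three conditions: (i) the bags cover all of {1, 2, 3, 4, 5}; (ii) for each edge, some bag contains both endpoints; (iii) the bags containing any fixed vertex form a subtree. All hold, so the decomposition is valid with width 3 − 1 = 2.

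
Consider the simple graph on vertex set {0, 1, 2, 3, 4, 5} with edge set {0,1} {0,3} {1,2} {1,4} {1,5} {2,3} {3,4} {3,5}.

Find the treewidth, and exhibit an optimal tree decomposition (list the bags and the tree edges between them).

Each bag holds 3 vertices, so the decomposition has width 2, which upper-bounds the treewidth. For the lower bound, G contains the cycle 4–3–2–1–4, so G is not a forest; only forests have treewidth ≤ 1, hence tw(G) ≥ 2. The upper and lower bounds meet at 2, so that is the treewidth.

Treewidth 2.
Bags: B1 = {1, 3, 4}  B2 = {1, 2, 3}  B3 = {1, 3, 5}  B4 = {0, 1, 3}
Tree: B1–B2, B2–B3, B3–B4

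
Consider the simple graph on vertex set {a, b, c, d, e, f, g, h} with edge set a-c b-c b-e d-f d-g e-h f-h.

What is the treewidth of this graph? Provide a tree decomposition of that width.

Each bag holds 2 vertices, so the decomposition has width 1, which upper-bounds the treewidth. G has an edge, so its treewidth is at least 1. Combining the bounds, tw(G) = 1.

Treewidth 1.
One such decomposition:
Bags: B1 = {a, c}  B2 = {b, c}  B3 = {b, e}  B4 = {e, h}  B5 = {f, h}  B6 = {d, f}  B7 = {d, g}
Tree: B1–B2, B2–B3, B3–B4, B4–B5, B5–B6, B6–B7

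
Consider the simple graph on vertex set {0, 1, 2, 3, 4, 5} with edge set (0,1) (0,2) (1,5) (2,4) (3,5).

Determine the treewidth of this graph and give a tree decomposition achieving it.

Every bag has size at most 2, so the width is 2 − 1 = 1 and tw(G) ≤ 1. G has an edge, so its treewidth is at least 1. Combining the bounds, tw(G) = 1.

Treewidth 1.
One such decomposition:
Bags: B1 = {3, 5}  B2 = {1, 5}  B3 = {0, 1}  B4 = {0, 2}  B5 = {2, 4}
Tree: B1–B2, B2–B3, B3–B4, B4–B5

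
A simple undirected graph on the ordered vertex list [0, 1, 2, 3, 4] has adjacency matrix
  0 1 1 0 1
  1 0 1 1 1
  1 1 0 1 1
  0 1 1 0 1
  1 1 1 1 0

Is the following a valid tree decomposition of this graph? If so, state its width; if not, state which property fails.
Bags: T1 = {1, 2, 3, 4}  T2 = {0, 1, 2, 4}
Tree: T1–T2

Yes; width 3.

Vertex coverage: the bags together contain {0, 1, 2, 3, 4}, the full vertex set. Edge coverage: each edge of G has both endpoints in at least one bag. Running intersection: for every vertex, the bags containing it form a connected subtree. All three properties hold, so this is a valid tree decomposition of width max|bag| − 1 = 3, and hence tw(G) ≤ 3.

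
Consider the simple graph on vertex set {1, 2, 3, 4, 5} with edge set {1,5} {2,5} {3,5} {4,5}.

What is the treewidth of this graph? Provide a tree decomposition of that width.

Treewidth 1.
One optimal decomposition is:
Bags: B1 = {4, 5}  B2 = {3, 5}  B3 = {2, 5}  B4 = {1, 5}
Tree: B1–B2, B2–B3, B1–B4

Every bag has size at most 2, so the width is 2 − 1 = 1 and tw(G) ≤ 1. Since G has at least one edge (e.g. 4–5), it is not an edgeless graph, so tw(G) ≥ 1. Hence tw(G) = 1 exactly.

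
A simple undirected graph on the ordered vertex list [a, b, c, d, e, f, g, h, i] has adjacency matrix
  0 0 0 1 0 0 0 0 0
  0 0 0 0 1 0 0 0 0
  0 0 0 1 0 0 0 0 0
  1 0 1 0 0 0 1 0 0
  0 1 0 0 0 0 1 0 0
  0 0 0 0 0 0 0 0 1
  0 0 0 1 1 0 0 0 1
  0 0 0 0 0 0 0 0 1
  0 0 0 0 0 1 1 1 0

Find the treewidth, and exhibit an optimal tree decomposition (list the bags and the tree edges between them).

The largest bag has 2 vertices, giving width 1; this decomposition certifies tw(G) ≤ 1. Since G has at least one edge (e.g. i–g), it is not an edgeless graph, so tw(G) ≥ 1. The upper and lower bounds meet at 1, so that is the treewidth.

Treewidth 1.
One such decomposition:
Bags: B1 = {g, i}  B2 = {d, g}  B3 = {e, g}  B4 = {c, d}  B5 = {f, i}  B6 = {h, i}  B7 = {a, d}  B8 = {b, e}
Tree: B1–B2, B2–B3, B2–B4, B1–B5, B5–B6, B2–B7, B3–B8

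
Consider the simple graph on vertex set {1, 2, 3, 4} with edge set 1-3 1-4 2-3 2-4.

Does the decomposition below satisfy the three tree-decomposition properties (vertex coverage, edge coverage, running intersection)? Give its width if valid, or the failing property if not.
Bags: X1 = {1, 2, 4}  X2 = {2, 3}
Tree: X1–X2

No — edge (1,3) lies in no bag.

A tree decomposition must satisfy three properties: every vertex lies in some bag; for every edge, both endpoints lie together in some bag; and for every vertex, the bags containing it form a connected subtree. Here edge (1,3) lies in no bag, so the decomposition is invalid.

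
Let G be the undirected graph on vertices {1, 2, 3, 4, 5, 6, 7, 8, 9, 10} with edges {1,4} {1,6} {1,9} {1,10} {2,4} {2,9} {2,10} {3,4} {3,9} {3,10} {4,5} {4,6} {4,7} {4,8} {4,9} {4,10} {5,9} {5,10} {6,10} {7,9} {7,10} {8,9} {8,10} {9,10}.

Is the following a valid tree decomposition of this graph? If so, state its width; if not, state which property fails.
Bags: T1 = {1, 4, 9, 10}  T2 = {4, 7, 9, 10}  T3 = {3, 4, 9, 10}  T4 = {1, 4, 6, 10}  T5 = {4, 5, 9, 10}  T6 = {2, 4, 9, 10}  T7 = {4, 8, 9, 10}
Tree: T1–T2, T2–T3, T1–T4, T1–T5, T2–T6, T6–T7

Every vertex of G appears in some bag (union = {1, 2, 3, 4, 5, 6, 7, 8, 9, 10}); every edge is covered by a bag; and for each vertex v the set of bags containing v is connected in the bag tree. The decomposition is therefore valid. The largest bag has 4 vertices, so the width is 3.

Yes; width 3.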